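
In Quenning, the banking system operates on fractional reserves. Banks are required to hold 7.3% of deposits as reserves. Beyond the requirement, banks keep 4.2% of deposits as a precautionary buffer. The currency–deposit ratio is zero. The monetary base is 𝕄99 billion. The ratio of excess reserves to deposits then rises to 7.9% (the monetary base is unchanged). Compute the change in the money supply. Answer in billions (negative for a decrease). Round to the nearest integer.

Initially m₁ = 1 / (0.073 + 0.042) ≈ 8.6957, so M₁ = 8.6957 × 99 = 860.8743 billion.
After the change m₂ = 1 / (0.073 + 0.079) ≈ 6.5789, so M₂ = 6.5789 × 99 = 651.3111 billion.
ΔM = M₂ − M₁ = 651.3111 − 860.8743 = -209.5632 billion.

-210 billion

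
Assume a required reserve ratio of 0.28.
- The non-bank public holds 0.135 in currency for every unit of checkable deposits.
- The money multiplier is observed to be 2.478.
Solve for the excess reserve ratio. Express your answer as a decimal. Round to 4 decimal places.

Using m = 2.478. Since m = (1 + c)/(c + rr + e), the denominator satisfies c + rr + e = (1 + c)/m = (1 + 0.135) / 2.478 ≈ 0.458031.
With c = 0.135 and rr = 0.28, the excess reserve ratio is 0.458031 − 0.135 − 0.28 = 0.043031.

0.0430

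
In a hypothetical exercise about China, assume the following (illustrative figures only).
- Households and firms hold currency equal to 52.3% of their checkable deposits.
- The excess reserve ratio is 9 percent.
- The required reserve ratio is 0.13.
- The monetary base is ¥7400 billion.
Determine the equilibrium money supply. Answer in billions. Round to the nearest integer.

¥15169 billion

The money multiplier is m = (1 + c) / (rr + e + c) = (1 + 0.523) / (0.13 + 0.09 + 0.523) ≈ 2.04980.
So M = m × MB = 2.04980 × 7400 = 15168.52 billion.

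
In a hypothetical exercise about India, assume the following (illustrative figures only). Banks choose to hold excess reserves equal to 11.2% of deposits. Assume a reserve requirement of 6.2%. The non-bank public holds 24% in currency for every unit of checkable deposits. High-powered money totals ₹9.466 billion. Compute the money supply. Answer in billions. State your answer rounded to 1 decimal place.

The money multiplier is m = (1 + c) / (rr + e + c) = (1 + 0.24) / (0.062 + 0.112 + 0.24) ≈ 2.9952.
So M = m × MB = 2.9952 × 9.466 ≈ 28.3526 billion.

₹28.4 billion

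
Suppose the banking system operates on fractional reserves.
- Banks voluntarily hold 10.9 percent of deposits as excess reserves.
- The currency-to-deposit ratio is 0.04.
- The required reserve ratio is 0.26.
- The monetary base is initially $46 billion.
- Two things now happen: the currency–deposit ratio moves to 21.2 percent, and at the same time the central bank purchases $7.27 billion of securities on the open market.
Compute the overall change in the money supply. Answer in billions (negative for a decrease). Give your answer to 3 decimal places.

Before: m₁ = (1 + 0.04) / (0.26 + 0.109 + 0.04) ≈ 2.542787, MB₁ = 46, so M₁ = 2.542787 × 46 ≈ 116.9682 billion.
After: m₂ = (1 + 0.212) / (0.26 + 0.109 + 0.212) ≈ 2.086059, MB₂ = 46 + 7.27 = 53.27, so M₂ = 2.086059 × 53.27 ≈ 111.1244 billion.
ΔM = M₂ − M₁ = 111.1244 − 116.9682 = -5.8438 billion.

-5.844 billion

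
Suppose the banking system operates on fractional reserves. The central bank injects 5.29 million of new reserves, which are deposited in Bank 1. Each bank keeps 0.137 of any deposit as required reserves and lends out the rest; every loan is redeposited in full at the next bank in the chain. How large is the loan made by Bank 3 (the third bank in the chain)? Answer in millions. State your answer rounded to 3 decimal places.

Each bank lends a fraction (1 − rr) = 0.8630 of the deposit it receives, so Bank 3 receives 5.29·0.8630^2 and lends 5.29·0.8630^3 ≈ 3.4001 million.

3.400 million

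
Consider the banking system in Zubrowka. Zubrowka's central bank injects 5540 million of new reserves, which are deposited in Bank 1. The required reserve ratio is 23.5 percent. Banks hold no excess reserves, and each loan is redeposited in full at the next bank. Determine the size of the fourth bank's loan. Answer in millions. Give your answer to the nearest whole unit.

Each bank lends a fraction (1 − rr) = 0.7650 of the deposit it receives, so Bank 4 receives 5540·0.7650^3 and lends 5540·0.7650^4 ≈ 1897.3852 million.

1897 million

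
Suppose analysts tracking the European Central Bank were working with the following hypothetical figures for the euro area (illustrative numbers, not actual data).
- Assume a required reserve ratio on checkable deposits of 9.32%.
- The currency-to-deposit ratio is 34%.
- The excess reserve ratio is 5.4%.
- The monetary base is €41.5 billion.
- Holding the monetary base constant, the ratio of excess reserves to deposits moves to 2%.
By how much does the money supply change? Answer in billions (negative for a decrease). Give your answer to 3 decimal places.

Initially m₁ = (1 + 0.34) / (0.0932 + 0.054 + 0.34) ≈ 2.750411, so M₁ = 2.750411 × 41.5 ≈ 114.1421 billion.
After the change m₂ = (1 + 0.34) / (0.0932 + 0.02 + 0.34) ≈ 2.956752, so M₂ = 2.956752 × 41.5 ≈ 122.7052 billion.
ΔM = M₂ − M₁ = 122.7052 − 114.1421 = 8.5631 billion.

€8.563 billion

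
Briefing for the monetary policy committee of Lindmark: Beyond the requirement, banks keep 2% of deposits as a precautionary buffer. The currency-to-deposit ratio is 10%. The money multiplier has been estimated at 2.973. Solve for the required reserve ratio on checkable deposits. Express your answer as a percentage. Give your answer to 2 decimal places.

Using m = 2.973. Since m = (1 + c)/(c + rr + e), the denominator satisfies c + rr + e = (1 + c)/m = (1 + 0.1) / 2.973 ≈ 0.369997.
With c = 0.1 and e = 0.02, the required reserve ratio on checkable deposits is 0.369997 − 0.1 − 0.02 = 0.249997.

25.00%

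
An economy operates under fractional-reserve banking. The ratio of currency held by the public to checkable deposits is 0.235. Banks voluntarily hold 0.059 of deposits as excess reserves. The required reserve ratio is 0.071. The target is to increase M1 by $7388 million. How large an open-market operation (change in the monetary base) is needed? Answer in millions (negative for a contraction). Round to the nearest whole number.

The money multiplier is m = (1 + c) / (rr + e + c) = (1 + 0.235) / (0.071 + 0.059 + 0.235) ≈ 3.38356.
ΔMB = ΔM / m = (+7388) / 3.38356 ≈ 2183.499 million.

$2183 million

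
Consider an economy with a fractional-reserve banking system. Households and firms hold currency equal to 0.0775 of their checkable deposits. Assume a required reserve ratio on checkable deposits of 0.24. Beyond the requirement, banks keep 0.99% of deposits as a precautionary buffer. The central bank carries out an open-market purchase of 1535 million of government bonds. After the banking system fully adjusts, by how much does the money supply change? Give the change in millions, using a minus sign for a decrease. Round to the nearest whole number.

5052 million

The money multiplier is m = (1 + c) / (rr + e + c) = (1 + 0.0775) / (0.24 + 0.0099 + 0.0775) ≈ 3.29108.
The purchase adds 1535 million of base, so ΔM = m × ΔMB = 3.29108 × (+1535) = 5051.8078 million.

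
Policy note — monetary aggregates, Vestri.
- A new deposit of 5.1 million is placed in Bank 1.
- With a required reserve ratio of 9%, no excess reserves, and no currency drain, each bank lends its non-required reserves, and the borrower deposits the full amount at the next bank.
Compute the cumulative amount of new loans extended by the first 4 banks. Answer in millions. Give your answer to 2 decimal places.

16.20 million

Bank i lends (1 − rr)^i of the original deposit: Bank 1 lends 5.1·0.9100 = 4.6410, Bank 2 lends 5.1·0.9100² ≈ 4.2233, and so on.
Summing a geometric series: total = 5.1·[0.9100·(1 − 0.9100^4) / (1 − 0.9100)] ≈ 16.2048 million.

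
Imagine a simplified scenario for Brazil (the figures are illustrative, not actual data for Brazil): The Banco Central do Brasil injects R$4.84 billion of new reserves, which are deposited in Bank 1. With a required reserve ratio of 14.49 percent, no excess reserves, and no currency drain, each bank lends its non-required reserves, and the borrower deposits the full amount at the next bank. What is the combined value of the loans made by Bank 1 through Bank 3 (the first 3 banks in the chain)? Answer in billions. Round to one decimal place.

R$10.7 billion

Bank i lends (1 − rr)^i of the original deposit: Bank 1 lends 4.84·0.8551 ≈ 4.1387, Bank 2 lends 4.84·0.8551² ≈ 3.5390, and so on.
Summing a geometric series: total = 4.84·[0.8551·(1 − 0.8551^3) / (1 − 0.8551)] ≈ 10.7039 billion.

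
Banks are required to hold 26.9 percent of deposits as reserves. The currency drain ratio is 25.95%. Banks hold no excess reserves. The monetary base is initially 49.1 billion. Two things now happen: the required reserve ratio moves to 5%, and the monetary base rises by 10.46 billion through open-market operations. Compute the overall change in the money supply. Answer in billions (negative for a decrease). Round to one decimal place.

125.4 billion

Before: m₁ = (1 + 0.2595) / (0.269 + 0.2595) ≈ 2.3832, MB₁ = 49.1, so M₁ = 2.3832 × 49.1 ≈ 117.0151 billion.
After: m₂ = (1 + 0.2595) / (0.05 + 0.2595) ≈ 4.0695, MB₂ = 49.1 + 10.46 = 59.56, so M₂ = 4.0695 × 59.56 ≈ 242.3794 billion.
ΔM = M₂ − M₁ = 242.3794 − 117.0151 = 125.3643 billion.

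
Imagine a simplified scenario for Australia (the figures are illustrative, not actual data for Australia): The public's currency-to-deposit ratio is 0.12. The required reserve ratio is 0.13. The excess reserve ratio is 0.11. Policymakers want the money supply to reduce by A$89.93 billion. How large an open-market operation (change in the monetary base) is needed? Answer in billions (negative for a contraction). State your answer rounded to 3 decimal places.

The money multiplier is m = (1 + c) / (rr + e + c) = (1 + 0.12) / (0.13 + 0.11 + 0.12) ≈ 3.111111.
ΔMB = ΔM / m = (−89.93) / 3.111111 ≈ -28.9061 billion.

-28.906 billion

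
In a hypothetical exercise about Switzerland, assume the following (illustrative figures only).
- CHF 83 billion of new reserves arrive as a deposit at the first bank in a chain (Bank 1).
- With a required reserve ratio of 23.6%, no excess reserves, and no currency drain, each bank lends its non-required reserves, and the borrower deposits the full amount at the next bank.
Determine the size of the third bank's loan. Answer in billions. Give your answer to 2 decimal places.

CHF 37.01 billion

Each bank lends a fraction (1 − rr) = 0.7640 of the deposit it receives, so Bank 3 receives 83·0.7640^2 and lends 83·0.7640^3 ≈ 37.0133 billion.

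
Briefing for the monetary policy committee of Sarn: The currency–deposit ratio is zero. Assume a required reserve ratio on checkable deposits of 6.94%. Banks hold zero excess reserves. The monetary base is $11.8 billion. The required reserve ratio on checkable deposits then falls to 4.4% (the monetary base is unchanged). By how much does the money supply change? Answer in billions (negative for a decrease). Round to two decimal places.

Initially m₁ = 1 / (0.0694) ≈ 14.40922, so M₁ = 14.40922 × 11.8 ≈ 170.0288 billion.
After the change m₂ = 1 / (0.044) ≈ 22.72727, so M₂ = 22.72727 × 11.8 ≈ 268.1818 billion.
ΔM = M₂ − M₁ = 268.1818 − 170.0288 = 98.153 billion.

$98.15 billion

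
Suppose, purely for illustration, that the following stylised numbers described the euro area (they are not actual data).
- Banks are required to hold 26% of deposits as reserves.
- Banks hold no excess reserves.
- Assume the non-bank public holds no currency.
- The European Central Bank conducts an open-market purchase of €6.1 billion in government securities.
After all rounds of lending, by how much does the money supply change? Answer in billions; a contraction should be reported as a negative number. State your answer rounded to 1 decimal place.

The simple money multiplier is m = 1/rr = 1/0.26 ≈ 3.8462.
An open-market purchase increases the monetary base by 6.1 billion, so ΔM = m × ΔMB = 3.8462 × 6.1 ≈ 23.4618 billion.

€23.5 billion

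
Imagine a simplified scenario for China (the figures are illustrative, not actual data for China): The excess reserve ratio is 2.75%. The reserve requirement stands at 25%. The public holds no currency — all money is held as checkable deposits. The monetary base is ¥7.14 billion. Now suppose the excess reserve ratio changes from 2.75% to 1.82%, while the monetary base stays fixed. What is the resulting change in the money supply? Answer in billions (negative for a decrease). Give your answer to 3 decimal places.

Initially m₁ = 1 / (0.25 + 0.0275) ≈ 3.60360, so M₁ = 3.60360 × 7.14 ≈ 25.7297 billion.
After the change m₂ = 1 / (0.25 + 0.0182) ≈ 3.72856, so M₂ = 3.72856 × 7.14 ≈ 26.6219 billion.
ΔM = M₂ − M₁ = 26.6219 − 25.7297 = 0.8922 billion.

¥0.892 billion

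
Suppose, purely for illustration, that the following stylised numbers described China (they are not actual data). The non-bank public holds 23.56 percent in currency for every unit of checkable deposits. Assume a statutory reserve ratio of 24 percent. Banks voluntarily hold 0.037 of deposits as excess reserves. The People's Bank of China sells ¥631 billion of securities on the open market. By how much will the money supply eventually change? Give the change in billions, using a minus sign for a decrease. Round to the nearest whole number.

-1521 billion

The money multiplier is m = (1 + c) / (rr + e + c) = (1 + 0.2356) / (0.24 + 0.037 + 0.2356) ≈ 2.4105.
The sale removes 631 billion of base, so ΔM = m × ΔMB = 2.4105 × (−631) = -1521.0255 billion.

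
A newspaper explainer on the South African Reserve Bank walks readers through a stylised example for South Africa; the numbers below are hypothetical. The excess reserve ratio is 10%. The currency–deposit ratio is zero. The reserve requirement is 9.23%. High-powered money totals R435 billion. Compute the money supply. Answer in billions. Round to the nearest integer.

R2262 billion

The money multiplier is m = 1 / (rr + e) = 1 / (0.0923 + 0.1) ≈ 5.2002.
So M = m × MB = 5.2002 × 435 = 2262.087 billion.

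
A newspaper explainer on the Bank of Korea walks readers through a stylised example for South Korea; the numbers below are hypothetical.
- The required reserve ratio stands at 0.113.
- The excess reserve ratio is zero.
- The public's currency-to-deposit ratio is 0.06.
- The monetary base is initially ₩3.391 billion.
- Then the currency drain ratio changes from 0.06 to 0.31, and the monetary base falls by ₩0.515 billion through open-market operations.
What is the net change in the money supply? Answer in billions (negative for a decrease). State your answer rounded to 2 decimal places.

Before: m₁ = (1 + 0.06) / (0.113 + 0.06) ≈ 6.1272, MB₁ = 3.391, so M₁ = 6.1272 × 3.391 ≈ 20.7773 billion.
After: m₂ = (1 + 0.31) / (0.113 + 0.31) ≈ 3.0969, MB₂ = 3.391 − 0.515 = 2.876, so M₂ = 3.0969 × 2.876 ≈ 8.9067 billion.
ΔM = M₂ − M₁ = 8.9067 − 20.7773 = -11.8706 billion.

-11.87 billion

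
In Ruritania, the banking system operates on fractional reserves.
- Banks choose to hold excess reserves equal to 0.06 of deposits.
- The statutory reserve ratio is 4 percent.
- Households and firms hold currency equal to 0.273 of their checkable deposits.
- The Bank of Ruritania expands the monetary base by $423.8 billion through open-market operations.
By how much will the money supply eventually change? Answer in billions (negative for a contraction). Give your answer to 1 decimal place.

The money multiplier is m = (1 + c) / (rr + e + c) = (1 + 0.273) / (0.04 + 0.06 + 0.273) ≈ 3.41287.
The purchase adds 423.8 billion of base, so ΔM = m × ΔMB = 3.41287 × (+423.8) ≈ 1446.3743 billion.

$1446.4 billion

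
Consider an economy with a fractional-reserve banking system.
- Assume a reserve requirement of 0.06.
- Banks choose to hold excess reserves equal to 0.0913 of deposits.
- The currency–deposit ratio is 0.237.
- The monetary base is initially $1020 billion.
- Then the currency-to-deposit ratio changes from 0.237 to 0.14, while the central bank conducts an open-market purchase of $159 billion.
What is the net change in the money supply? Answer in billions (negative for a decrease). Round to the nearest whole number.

$1365 billion

Before: m₁ = (1 + 0.237) / (0.06 + 0.0913 + 0.237) ≈ 3.18568, MB₁ = 1020, so M₁ = 3.18568 × 1020 = 3249.3936 billion.
After: m₂ = (1 + 0.14) / (0.06 + 0.0913 + 0.14) ≈ 3.91349, MB₂ = 1020 + 159 = 1179, so M₂ = 3.91349 × 1179 ≈ 4614.0047 billion.
ΔM = M₂ − M₁ = 4614.0047 − 3249.3936 = 1364.6111 billion.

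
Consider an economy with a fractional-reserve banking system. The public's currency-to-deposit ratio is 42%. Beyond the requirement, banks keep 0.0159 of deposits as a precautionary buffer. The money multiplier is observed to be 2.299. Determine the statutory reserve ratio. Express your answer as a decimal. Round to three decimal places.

0.182

Using m = 2.299. Since m = (1 + c)/(c + rr + e), the denominator satisfies c + rr + e = (1 + c)/m = (1 + 0.42) / 2.299 ≈ 0.617660.
With c = 0.42 and e = 0.0159, the statutory reserve ratio is 0.617660 − 0.42 − 0.0159 = 0.18176.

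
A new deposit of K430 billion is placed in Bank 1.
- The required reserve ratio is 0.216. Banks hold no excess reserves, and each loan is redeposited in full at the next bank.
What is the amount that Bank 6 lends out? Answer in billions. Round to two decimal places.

Each bank lends a fraction (1 − rr) = 0.7840 of the deposit it receives, so Bank 6 receives 430·0.7840^5 and lends 430·0.7840^6 ≈ 99.8539 billion.

K99.85 billion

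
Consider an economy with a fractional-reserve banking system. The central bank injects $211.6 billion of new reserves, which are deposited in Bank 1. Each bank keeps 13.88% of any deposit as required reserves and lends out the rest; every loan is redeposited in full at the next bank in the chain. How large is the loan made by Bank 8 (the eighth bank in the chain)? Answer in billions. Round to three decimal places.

Each bank lends a fraction (1 − rr) = 0.8612 of the deposit it receives, so Bank 8 receives 211.6·0.8612^7 and lends 211.6·0.8612^8 ≈ 64.0247 billion.

$64.025 billion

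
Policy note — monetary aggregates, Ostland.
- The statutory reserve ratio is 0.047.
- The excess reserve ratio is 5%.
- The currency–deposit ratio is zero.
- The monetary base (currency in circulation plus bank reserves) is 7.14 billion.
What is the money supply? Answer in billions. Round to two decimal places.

73.61 billion

The money multiplier is m = 1 / (rr + e) = 1 / (0.047 + 0.05) ≈ 10.3093.
So M = m × MB = 10.3093 × 7.14 ≈ 73.6084 billion.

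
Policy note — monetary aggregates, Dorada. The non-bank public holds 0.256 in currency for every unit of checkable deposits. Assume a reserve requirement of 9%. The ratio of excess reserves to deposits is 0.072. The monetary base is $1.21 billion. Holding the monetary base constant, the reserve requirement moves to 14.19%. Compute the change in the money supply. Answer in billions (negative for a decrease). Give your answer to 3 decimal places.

Initially m₁ = (1 + 0.256) / (0.09 + 0.072 + 0.256) ≈ 3.00478, so M₁ = 3.00478 × 1.21 ≈ 3.6358 billion.
After the change m₂ = (1 + 0.256) / (0.1419 + 0.072 + 0.256) ≈ 2.67291, so M₂ = 2.67291 × 1.21 ≈ 3.2342 billion.
ΔM = M₂ − M₁ = 3.2342 − 3.6358 = -0.4016 billion.

-0.402 billion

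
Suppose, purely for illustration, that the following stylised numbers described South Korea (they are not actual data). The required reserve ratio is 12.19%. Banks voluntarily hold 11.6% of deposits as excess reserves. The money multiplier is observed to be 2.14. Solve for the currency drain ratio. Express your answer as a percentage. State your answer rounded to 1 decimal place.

43.1%

Using m = 2.14. From m = (1 + c)/(c + rr + e), rearranging gives 1 + c = m·(c + rr + e), so c·(1 − m) = m·(rr + e) − 1.
Hence c = [m·(rr + e) − 1]/(1 − m) = [2.14 × (0.1219 + 0.116) − 1] / (1 − 2.14) ≈ 0.430609.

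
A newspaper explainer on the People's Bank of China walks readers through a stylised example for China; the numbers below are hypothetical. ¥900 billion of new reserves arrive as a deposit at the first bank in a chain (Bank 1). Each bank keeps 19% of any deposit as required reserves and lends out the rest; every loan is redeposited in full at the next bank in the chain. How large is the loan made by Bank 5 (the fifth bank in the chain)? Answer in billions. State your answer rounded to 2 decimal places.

Each bank lends a fraction (1 − rr) = 0.8100 of the deposit it receives, so Bank 5 receives 900·0.8100^4 and lends 900·0.8100^5 ≈ 313.8106 billion.

¥313.81 billion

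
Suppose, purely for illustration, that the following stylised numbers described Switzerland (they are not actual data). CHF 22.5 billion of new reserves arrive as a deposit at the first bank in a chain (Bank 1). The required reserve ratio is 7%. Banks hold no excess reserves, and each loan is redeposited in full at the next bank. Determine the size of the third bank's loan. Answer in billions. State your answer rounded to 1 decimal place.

CHF 18.1 billion

Each bank lends a fraction (1 − rr) = 0.9300 of the deposit it receives, so Bank 3 receives 22.5·0.9300^2 and lends 22.5·0.9300^3 ≈ 18.0980 billion.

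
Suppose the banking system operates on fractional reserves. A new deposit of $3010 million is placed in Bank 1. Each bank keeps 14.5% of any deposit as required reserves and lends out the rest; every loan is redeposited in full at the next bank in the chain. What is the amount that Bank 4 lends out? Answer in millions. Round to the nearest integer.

Each bank lends a fraction (1 − rr) = 0.8550 of the deposit it receives, so Bank 4 receives 3010·0.8550^3 and lends 3010·0.8550^4 ≈ 1608.5366 million.

$1609 million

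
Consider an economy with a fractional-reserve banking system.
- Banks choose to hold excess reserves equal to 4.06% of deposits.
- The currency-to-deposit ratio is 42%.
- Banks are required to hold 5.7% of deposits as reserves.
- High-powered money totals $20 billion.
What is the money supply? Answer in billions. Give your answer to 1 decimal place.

$54.9 billion

The money multiplier is m = (1 + c) / (rr + e + c) = (1 + 0.42) / (0.057 + 0.0406 + 0.42) ≈ 2.7434.
So M = m × MB = 2.7434 × 20 = 54.868 billion.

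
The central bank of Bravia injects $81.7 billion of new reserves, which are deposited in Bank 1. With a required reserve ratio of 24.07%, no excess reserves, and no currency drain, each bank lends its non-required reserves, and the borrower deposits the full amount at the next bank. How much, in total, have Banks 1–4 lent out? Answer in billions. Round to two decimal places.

$172.06 billion

Bank i lends (1 − rr)^i of the original deposit: Bank 1 lends 81.7·0.7593 ≈ 62.0348, Bank 2 lends 81.7·0.7593² ≈ 47.1030, and so on.
Summing a geometric series: total = 81.7·[0.7593·(1 − 0.7593^4) / (1 − 0.7593)] ≈ 172.0598 billion.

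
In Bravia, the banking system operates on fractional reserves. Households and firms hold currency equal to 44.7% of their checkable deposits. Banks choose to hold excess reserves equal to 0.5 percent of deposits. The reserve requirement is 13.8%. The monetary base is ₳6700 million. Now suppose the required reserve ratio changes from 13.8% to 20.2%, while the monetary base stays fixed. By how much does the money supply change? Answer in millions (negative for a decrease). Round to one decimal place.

Initially m₁ = (1 + 0.447) / (0.138 + 0.005 + 0.447) ≈ 2.452542, so M₁ = 2.452542 × 6700 = 16432.0314 million.
After the change m₂ = (1 + 0.447) / (0.202 + 0.005 + 0.447) ≈ 2.212538, so M₂ = 2.212538 × 6700 = 14824.0046 million.
ΔM = M₂ − M₁ = 14824.0046 − 16432.0314 = -1608.0268 million.

-1608.0 million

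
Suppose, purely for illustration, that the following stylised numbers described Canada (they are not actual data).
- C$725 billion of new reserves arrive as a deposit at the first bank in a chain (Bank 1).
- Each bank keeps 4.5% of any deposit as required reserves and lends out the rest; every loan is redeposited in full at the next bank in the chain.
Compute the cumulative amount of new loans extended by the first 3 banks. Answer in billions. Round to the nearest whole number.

Bank i lends (1 − rr)^i of the original deposit: Bank 1 lends 725·0.9550 = 692.3750, Bank 2 lends 725·0.9550² ≈ 661.2181, and so on.
Summing a geometric series: total = 725·[0.9550·(1 − 0.9550^3) / (1 − 0.9550)] ≈ 1985.0564 billion.

C$1985 billion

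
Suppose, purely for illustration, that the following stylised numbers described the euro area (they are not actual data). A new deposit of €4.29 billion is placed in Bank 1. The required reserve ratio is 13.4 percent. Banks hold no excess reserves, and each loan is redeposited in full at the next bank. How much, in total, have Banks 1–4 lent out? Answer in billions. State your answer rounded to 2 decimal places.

€12.13 billion

Bank i lends (1 − rr)^i of the original deposit: Bank 1 lends 4.29·0.8660 ≈ 3.7151, Bank 2 lends 4.29·0.8660² ≈ 3.2173, and so on.
Summing a geometric series: total = 4.29·[0.8660·(1 − 0.8660^4) / (1 − 0.8660)] ≈ 12.1315 billion.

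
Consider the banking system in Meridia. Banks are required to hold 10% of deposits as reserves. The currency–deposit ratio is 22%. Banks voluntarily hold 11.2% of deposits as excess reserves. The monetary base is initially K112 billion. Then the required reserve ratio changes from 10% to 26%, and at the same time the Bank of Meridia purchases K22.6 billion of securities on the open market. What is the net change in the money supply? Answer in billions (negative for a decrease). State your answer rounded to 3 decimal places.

-38.911 billion

Before: m₁ = (1 + 0.22) / (0.1 + 0.112 + 0.22) ≈ 2.8240741, MB₁ = 112, so M₁ = 2.8240741 × 112 ≈ 316.2963 billion.
After: m₂ = (1 + 0.22) / (0.26 + 0.112 + 0.22) ≈ 2.0608108, MB₂ = 112 + 22.6 = 134.6, so M₂ = 2.0608108 × 134.6 ≈ 277.3851 billion.
ΔM = M₂ − M₁ = 277.3851 − 316.2963 = -38.9112 billion.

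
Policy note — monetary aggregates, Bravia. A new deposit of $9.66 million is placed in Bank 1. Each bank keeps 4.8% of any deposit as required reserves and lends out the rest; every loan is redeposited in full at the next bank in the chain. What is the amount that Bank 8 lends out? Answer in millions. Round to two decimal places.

$6.52 million

Each bank lends a fraction (1 − rr) = 0.9520 of the deposit it receives, so Bank 8 receives 9.66·0.9520^7 and lends 9.66·0.9520^8 ≈ 6.5174 million.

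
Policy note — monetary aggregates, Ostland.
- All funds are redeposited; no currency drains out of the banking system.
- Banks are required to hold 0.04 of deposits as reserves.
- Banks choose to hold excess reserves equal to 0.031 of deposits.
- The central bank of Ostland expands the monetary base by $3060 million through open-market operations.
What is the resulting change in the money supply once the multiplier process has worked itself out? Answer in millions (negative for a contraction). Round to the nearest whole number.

$43099 million

The money multiplier is m = 1 / (rr + e) = 1 / (0.04 + 0.031) ≈ 14.08451.
The purchase adds 3060 million of base, so ΔM = m × ΔMB = 14.08451 × (+3060) = 43098.6006 million.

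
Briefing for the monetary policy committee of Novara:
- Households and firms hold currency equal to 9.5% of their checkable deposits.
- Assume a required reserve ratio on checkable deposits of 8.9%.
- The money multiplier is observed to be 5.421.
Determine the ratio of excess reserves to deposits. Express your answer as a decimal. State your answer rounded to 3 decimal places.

Using m = 5.421. Since m = (1 + c)/(c + rr + e), the denominator satisfies c + rr + e = (1 + c)/m = (1 + 0.095) / 5.421 ≈ 0.201992.
With c = 0.095 and rr = 0.089, the ratio of excess reserves to deposits is 0.201992 − 0.095 − 0.089 = 0.017992.

0.018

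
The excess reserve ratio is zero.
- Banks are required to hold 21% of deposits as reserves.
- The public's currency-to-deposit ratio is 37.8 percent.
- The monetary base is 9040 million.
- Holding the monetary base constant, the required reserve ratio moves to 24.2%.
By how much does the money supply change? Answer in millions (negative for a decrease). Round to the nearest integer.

Initially m₁ = (1 + 0.378) / (0.21 + 0.378) ≈ 2.34354, so M₁ = 2.34354 × 9040 = 21185.6016 million.
After the change m₂ = (1 + 0.378) / (0.242 + 0.378) ≈ 2.22258, so M₂ = 2.22258 × 9040 = 20092.1232 million.
ΔM = M₂ − M₁ = 20092.1232 − 21185.6016 = -1093.4784 million.

-1093 million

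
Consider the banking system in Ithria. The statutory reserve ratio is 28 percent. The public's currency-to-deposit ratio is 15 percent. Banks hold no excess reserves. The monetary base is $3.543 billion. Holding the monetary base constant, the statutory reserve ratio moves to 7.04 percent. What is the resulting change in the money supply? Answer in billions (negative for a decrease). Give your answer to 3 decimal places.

$9.011 billion

Initially m₁ = (1 + 0.15) / (0.28 + 0.15) ≈ 2.67442, so M₁ = 2.67442 × 3.543 ≈ 9.4755 billion.
After the change m₂ = (1 + 0.15) / (0.0704 + 0.15) ≈ 5.21779, so M₂ = 5.21779 × 3.543 ≈ 18.4866 billion.
ΔM = M₂ − M₁ = 18.4866 − 9.4755 = 9.0111 billion.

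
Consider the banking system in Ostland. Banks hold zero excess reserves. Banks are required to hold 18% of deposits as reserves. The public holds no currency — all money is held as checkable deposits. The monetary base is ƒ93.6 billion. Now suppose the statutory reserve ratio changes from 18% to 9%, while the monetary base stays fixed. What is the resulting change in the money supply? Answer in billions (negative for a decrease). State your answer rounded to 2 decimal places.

ƒ520.00 billion

Initially m₁ = 1 / (0.18) ≈ 5.55556, so M₁ = 5.55556 × 93.6 ≈ 520.0004 billion.
After the change m₂ = 1 / (0.09) ≈ 11.11111, so M₂ = 11.11111 × 93.6 ≈ 1039.9999 billion.
ΔM = M₂ − M₁ = 1039.9999 − 520.0004 = 519.9995 billion.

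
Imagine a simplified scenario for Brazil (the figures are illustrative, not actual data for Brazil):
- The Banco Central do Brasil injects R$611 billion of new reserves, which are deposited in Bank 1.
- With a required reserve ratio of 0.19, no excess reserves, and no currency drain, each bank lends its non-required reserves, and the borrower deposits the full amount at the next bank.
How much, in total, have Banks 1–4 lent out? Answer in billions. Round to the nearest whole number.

R$1484 billion

Bank i lends (1 − rr)^i of the original deposit: Bank 1 lends 611·0.8100 = 494.9100, Bank 2 lends 611·0.8100² = 400.8771, and so on.
Summing a geometric series: total = 611·[0.8100·(1 − 0.8100^4) / (1 − 0.8100)] ≈ 1483.5130 billion.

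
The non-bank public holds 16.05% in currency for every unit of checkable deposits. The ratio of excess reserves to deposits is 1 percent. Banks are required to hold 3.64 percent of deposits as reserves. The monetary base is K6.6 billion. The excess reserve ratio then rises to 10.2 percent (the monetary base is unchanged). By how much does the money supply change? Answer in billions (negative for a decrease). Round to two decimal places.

Initially m₁ = (1 + 0.1605) / (0.0364 + 0.01 + 0.1605) ≈ 5.6090, so M₁ = 5.6090 × 6.6 = 37.0194 billion.
After the change m₂ = (1 + 0.1605) / (0.0364 + 0.102 + 0.1605) ≈ 3.8826, so M₂ = 3.8826 × 6.6 ≈ 25.6252 billion.
ΔM = M₂ − M₁ = 25.6252 − 37.0194 = -11.3942 billion.

-11.39 billion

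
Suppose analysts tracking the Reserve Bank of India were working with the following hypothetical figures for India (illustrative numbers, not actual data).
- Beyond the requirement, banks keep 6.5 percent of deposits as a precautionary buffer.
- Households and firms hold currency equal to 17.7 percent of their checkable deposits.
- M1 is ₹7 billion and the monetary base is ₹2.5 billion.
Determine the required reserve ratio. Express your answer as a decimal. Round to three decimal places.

Using m = M/MB = 7/2.5 = 2.800000. Since m = (1 + c)/(c + rr + e), the denominator satisfies c + rr + e = (1 + c)/m = (1 + 0.177) / 2.800000 ≈ 0.420357.
With c = 0.177 and e = 0.065, the required reserve ratio is 0.420357 − 0.177 − 0.065 = 0.178357.

0.178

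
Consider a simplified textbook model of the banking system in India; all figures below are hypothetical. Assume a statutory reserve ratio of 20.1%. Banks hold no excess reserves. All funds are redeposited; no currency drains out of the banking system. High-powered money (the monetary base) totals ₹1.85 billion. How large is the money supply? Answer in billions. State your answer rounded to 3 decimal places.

₹9.204 billion

With no currency drain or excess reserves, the money multiplier is m = 1/rr = 1/0.201 ≈ 4.97512.
Money supply M = m × MB = 4.97512 × 1.85 ≈ 9.204 billion.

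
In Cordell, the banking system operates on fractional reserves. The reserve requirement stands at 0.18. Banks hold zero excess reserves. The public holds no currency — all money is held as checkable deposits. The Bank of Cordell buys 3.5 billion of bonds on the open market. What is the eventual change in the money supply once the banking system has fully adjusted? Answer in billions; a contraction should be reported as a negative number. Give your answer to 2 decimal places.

The simple money multiplier is m = 1/rr = 1/0.18 ≈ 5.5556.
An open-market purchase increases the monetary base by 3.5 billion, so ΔM = m × ΔMB = 5.5556 × 3.5 = 19.4446 billion.

19.44 billion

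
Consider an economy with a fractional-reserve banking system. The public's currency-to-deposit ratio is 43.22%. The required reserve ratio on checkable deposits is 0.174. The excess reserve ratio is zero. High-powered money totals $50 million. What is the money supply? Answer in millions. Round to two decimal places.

The money multiplier is m = (1 + c) / (rr + c) = (1 + 0.4322) / (0.174 + 0.4322) ≈ 2.36259.
So M = m × MB = 2.36259 × 50 = 118.1295 million.

$118.13 million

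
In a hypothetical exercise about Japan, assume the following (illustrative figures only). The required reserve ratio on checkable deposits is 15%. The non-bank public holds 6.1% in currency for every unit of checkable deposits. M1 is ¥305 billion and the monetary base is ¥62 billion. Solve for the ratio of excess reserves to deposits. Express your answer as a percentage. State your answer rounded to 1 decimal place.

0.5%

Using m = M/MB = 305/62 ≈ 4.919355. Since m = (1 + c)/(c + rr + e), the denominator satisfies c + rr + e = (1 + c)/m = (1 + 0.061) / 4.919355 ≈ 0.215679.
With c = 0.061 and rr = 0.15, the ratio of excess reserves to deposits is 0.215679 − 0.061 − 0.15 = 0.004679.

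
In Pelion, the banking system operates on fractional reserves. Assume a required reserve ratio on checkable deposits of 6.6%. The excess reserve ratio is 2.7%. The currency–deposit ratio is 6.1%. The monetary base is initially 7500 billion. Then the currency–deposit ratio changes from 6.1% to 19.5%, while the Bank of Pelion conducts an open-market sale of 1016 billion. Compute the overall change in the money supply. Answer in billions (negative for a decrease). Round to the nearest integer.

Before: m₁ = (1 + 0.061) / (0.066 + 0.027 + 0.061) ≈ 6.88961, MB₁ = 7500, so M₁ = 6.88961 × 7500 = 51672.075 billion.
After: m₂ = (1 + 0.195) / (0.066 + 0.027 + 0.195) ≈ 4.14931, MB₂ = 7500 − 1016 = 6484, so M₂ = 4.14931 × 6484 ≈ 26904.126 billion.
ΔM = M₂ − M₁ = 26904.126 − 51672.075 = -24767.949 billion.

-24768 billion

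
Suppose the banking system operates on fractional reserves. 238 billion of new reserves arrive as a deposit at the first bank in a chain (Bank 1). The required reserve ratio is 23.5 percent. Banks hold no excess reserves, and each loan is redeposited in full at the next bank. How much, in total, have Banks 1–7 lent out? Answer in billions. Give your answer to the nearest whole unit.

Bank i lends (1 − rr)^i of the original deposit: Bank 1 lends 238·0.7650 = 182.0700, Bank 2 lends 238·0.7650² ≈ 139.2835, and so on.
Summing a geometric series: total = 238·[0.7650·(1 − 0.7650^7) / (1 − 0.7650)] ≈ 655.9703 billion.

656 billion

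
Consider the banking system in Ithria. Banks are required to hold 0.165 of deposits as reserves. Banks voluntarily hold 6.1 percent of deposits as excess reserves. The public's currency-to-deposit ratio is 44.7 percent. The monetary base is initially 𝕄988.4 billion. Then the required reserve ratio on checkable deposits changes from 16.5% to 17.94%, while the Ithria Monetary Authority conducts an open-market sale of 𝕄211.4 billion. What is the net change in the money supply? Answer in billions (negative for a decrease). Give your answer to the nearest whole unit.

-490 billion

Before: m₁ = (1 + 0.447) / (0.165 + 0.061 + 0.447) ≈ 2.1501, MB₁ = 988.4, so M₁ = 2.1501 × 988.4 ≈ 2125.1588 billion.
After: m₂ = (1 + 0.447) / (0.1794 + 0.061 + 0.447) ≈ 2.1050, MB₂ = 988.4 − 211.4 = 777, so M₂ = 2.1050 × 777 = 1635.585 billion.
ΔM = M₂ − M₁ = 1635.585 − 2125.1588 = -489.5738 billion.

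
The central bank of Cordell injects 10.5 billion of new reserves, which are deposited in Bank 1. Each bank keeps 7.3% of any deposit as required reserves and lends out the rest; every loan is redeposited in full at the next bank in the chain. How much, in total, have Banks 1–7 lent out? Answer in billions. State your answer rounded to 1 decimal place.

54.9 billion

Bank i lends (1 − rr)^i of the original deposit: Bank 1 lends 10.5·0.9270 = 9.7335, Bank 2 lends 10.5·0.9270² ≈ 9.0230, and so on.
Summing a geometric series: total = 10.5·[0.9270·(1 − 0.9270^7) / (1 − 0.9270)] ≈ 54.9016 billion.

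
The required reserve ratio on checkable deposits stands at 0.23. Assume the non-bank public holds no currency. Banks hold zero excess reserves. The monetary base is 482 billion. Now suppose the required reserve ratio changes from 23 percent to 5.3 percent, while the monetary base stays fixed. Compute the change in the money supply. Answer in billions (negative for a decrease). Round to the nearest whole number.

Initially m₁ = 1 / (0.23) ≈ 4.3478, so M₁ = 4.3478 × 482 = 2095.6396 billion.
After the change m₂ = 1 / (0.053) ≈ 18.8679, so M₂ = 18.8679 × 482 = 9094.3278 billion.
ΔM = M₂ − M₁ = 9094.3278 − 2095.6396 = 6998.6882 billion.

6999 billion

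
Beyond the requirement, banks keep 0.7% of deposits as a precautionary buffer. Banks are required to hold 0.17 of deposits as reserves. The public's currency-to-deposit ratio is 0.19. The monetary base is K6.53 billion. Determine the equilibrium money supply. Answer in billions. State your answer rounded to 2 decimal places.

The money multiplier is m = (1 + c) / (rr + e + c) = (1 + 0.19) / (0.17 + 0.007 + 0.19) ≈ 3.2425.
So M = m × MB = 3.2425 × 6.53 ≈ 21.1735 billion.

K21.17 billion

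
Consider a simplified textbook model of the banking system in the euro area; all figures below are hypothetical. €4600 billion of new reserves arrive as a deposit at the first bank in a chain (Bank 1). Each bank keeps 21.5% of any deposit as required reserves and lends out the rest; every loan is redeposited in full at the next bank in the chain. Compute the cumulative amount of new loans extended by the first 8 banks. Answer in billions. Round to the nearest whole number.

€14374 billion

Bank i lends (1 − rr)^i of the original deposit: Bank 1 lends 4600·0.7850 = 3611.0000, Bank 2 lends 4600·0.7850² = 2834.6350, and so on.
Summing a geometric series: total = 4600·[0.7850·(1 − 0.7850^8) / (1 − 0.7850)] ≈ 14373.5042 billion.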